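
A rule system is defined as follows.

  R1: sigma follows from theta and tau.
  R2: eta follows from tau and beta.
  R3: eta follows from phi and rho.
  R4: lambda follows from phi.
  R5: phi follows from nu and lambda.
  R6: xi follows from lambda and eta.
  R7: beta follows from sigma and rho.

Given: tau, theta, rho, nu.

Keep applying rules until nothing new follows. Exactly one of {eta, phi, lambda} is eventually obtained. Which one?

eta

theta and tau hold, so sigma follows (R1).
From sigma and rho, R7 gives beta.
From tau and beta, R2 gives eta.
lambda would need phi (R4), but phi is never established. phi would need nu and lambda (R5), but lambda is never established.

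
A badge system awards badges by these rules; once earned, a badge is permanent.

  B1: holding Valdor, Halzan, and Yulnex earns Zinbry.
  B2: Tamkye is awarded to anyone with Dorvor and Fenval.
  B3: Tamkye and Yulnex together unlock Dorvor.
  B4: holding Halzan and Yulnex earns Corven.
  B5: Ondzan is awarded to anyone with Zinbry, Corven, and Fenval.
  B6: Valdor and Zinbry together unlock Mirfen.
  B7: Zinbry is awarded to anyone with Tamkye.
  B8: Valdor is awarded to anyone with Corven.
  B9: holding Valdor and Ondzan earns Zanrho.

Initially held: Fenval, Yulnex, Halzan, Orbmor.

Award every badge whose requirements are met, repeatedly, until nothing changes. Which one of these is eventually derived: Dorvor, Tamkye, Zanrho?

Zanrho

With Halzan and Yulnex, Corven is earned (B4).
With Corven, Valdor is earned (B8).
With Valdor, Halzan, and Yulnex, Zinbry is earned (B1).
With Zinbry, Corven, and Fenval, Ondzan is earned (B5).
With Valdor and Ondzan, Zanrho is earned (B9).
Dorvor would need Tamkye and Yulnex (B3), but Tamkye is never earned. Tamkye would need Dorvor and Fenval (B2), but Dorvor is never earned.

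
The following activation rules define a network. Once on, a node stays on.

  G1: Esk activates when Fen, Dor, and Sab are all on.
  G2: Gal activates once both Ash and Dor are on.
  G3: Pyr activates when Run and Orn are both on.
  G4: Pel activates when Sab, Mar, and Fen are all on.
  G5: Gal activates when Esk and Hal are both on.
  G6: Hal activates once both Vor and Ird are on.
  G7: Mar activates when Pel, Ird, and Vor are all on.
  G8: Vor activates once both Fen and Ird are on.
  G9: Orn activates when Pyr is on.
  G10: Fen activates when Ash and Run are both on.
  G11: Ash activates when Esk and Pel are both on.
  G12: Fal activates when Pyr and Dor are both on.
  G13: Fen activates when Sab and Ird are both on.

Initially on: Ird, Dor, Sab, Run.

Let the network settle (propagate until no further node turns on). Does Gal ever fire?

Yes

G13: Sab and Ird on → Fen on.
Fen and Ird are on, so Vor activates (G8).
G1: Fen, Dor, and Sab on → Esk on.
G6: Vor and Ird on → Hal on.
Esk and Hal are on, so Gal activates (G5).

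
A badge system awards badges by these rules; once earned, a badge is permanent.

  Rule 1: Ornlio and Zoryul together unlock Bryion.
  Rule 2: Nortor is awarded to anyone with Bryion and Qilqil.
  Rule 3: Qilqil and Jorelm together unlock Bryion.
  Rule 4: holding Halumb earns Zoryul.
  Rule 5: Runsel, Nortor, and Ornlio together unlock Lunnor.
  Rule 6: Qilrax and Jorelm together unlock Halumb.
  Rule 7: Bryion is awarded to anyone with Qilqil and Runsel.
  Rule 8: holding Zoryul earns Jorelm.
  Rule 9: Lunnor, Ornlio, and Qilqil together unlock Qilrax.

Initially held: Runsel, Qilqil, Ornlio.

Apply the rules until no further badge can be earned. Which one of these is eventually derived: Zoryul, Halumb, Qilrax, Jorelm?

With Qilqil and Runsel, Bryion is earned (Rule 7).
With Bryion and Qilqil, Nortor is earned (Rule 2).
With Runsel, Nortor, and Ornlio, Lunnor is earned (Rule 5).
With Lunnor, Ornlio, and Qilqil, Qilrax is earned (Rule 9).
Halumb would need Qilrax and Jorelm (Rule 6), but Jorelm is never earned. Zoryul would need Halumb (Rule 4), but Halumb is never earned. Jorelm would need Zoryul (Rule 8), but Zoryul is never earned.

Qilrax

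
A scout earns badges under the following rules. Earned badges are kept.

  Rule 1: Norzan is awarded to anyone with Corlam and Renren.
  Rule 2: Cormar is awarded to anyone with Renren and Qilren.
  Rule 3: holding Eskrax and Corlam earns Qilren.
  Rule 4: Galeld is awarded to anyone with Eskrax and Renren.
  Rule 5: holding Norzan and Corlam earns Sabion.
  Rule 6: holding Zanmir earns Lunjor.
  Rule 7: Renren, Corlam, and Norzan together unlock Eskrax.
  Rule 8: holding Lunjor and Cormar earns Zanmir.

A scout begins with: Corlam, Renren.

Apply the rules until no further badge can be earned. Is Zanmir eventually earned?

Zanmir would need Lunjor and Cormar (Rule 8), but Lunjor is never earned.

No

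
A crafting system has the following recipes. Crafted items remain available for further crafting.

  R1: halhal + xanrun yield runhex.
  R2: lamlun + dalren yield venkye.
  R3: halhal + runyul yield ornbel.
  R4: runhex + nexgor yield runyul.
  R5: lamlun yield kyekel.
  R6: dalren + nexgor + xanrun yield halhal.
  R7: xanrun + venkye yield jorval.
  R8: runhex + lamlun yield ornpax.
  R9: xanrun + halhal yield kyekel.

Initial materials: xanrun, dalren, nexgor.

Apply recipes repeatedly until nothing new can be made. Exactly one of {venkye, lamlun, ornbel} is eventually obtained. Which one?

ornbel

dalren + nexgor + xanrun → halhal (R6).
halhal + xanrun → runhex (R1).
runhex + nexgor → runyul (R4).
Using R3, halhal and runyul make ornbel.
venkye would need lamlun and dalren (R2), but lamlun is never obtained. No rule produces lamlun, and it is not given.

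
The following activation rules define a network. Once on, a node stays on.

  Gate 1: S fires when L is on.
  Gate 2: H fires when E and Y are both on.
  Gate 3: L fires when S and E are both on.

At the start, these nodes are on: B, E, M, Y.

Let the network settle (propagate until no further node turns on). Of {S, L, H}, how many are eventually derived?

Gate 2: E and Y on → H on.
S would need L (Gate 1), but L never turns on.
L would need S and E (Gate 3), but S never turns on.
H: reached.
Reached: H — 1 of the 3.

1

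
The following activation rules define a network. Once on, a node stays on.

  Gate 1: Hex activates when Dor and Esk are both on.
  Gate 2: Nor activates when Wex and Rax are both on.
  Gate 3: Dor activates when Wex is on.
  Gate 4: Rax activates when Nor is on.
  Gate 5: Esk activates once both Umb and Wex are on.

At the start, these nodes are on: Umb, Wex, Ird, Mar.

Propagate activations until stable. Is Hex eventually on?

Gate 5: Umb and Wex on → Esk on.
Gate 3: Wex on → Dor on.
Dor and Esk are on, so Hex activates (Gate 1).

Yes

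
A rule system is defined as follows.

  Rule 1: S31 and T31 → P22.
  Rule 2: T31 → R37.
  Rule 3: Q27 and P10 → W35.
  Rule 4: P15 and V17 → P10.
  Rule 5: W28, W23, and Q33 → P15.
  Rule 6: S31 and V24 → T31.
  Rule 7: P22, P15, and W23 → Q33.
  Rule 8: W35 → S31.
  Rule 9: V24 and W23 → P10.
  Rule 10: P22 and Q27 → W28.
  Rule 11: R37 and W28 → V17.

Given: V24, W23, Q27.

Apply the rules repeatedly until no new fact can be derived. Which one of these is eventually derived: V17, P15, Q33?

From V24 and W23, Rule 9 gives P10.
From Q27 and P10, Rule 3 gives W35.
W35 holds, so S31 follows (Rule 8).
S31 and V24 hold, so T31 follows (Rule 6).
From T31, Rule 2 gives R37.
From S31 and T31, Rule 1 gives P22.
P22 and Q27 hold, so W28 follows (Rule 10).
R37 and W28 hold, so V17 follows (Rule 11).
Q33 would need P22, P15, and W23 (Rule 7), but P15 is never established. P15 would need W28, W23, and Q33 (Rule 5), but Q33 is never established.

V17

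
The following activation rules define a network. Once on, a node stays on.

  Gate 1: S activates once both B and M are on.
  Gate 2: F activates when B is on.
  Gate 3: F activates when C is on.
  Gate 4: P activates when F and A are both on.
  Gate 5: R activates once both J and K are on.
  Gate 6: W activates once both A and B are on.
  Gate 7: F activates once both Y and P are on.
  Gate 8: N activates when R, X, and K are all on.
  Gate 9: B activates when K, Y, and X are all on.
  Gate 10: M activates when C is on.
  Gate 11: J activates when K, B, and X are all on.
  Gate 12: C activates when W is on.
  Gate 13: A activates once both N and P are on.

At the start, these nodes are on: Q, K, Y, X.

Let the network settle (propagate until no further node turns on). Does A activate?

A would need N and P (Gate 13), but P never turns on.

No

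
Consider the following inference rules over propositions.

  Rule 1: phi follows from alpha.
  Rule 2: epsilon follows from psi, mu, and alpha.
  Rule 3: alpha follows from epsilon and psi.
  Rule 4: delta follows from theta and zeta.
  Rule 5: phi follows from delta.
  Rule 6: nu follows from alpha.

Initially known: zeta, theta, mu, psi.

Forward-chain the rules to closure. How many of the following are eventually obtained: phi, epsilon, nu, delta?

2

From theta and zeta, Rule 4 gives delta.
From delta, Rule 5 gives phi.
phi: reached.
epsilon would need psi, mu, and alpha (Rule 2), but alpha is never established.
nu would need alpha (Rule 6), but alpha is never established.
delta: reached.
Reached: phi and delta — 2 of the 4.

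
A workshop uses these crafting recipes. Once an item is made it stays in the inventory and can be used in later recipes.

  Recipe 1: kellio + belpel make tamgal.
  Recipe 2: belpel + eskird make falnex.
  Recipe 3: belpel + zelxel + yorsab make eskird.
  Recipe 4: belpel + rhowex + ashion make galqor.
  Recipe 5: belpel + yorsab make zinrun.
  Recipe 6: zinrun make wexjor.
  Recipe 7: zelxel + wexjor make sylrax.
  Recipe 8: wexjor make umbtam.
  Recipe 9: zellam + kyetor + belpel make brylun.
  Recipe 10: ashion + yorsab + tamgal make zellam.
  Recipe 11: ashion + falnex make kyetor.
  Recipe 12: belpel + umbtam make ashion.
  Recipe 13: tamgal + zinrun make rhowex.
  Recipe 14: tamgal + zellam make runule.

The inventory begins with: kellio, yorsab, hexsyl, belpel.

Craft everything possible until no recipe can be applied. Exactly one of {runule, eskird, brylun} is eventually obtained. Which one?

runule

kellio + belpel → tamgal (Recipe 1).
belpel + yorsab → zinrun (Recipe 5).
zinrun → wexjor (Recipe 6).
wexjor → umbtam (Recipe 8).
Using Recipe 12, belpel and umbtam make ashion.
ashion + yorsab + tamgal → zellam (Recipe 10).
tamgal + zellam → runule (Recipe 14).
eskird would need belpel, zelxel, and yorsab (Recipe 3), but zelxel is never obtained. brylun would need zellam, kyetor, and belpel (Recipe 9), but kyetor is never obtained.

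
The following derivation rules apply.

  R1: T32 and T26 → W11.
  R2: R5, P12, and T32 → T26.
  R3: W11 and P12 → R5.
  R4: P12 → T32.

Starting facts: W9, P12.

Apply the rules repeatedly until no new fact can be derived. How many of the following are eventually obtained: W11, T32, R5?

1

From P12, R4 gives T32.
W11 would need T32 and T26 (R1), but T26 is never established.
T32: reached.
R5 would need W11 and P12 (R3), but W11 is never established.
Reached: T32 — 1 of the 3.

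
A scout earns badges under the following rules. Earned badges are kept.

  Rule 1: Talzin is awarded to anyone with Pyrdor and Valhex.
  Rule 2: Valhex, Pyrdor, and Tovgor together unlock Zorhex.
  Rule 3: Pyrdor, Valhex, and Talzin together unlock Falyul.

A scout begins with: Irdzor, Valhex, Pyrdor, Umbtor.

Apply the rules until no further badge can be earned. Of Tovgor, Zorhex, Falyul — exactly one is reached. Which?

Falyul

With Pyrdor and Valhex, Talzin is earned (Rule 1).
With Pyrdor, Valhex, and Talzin, Falyul is earned (Rule 3).
Zorhex would need Valhex, Pyrdor, and Tovgor (Rule 2), but Tovgor is never earned. No rule produces Tovgor, and it is not given.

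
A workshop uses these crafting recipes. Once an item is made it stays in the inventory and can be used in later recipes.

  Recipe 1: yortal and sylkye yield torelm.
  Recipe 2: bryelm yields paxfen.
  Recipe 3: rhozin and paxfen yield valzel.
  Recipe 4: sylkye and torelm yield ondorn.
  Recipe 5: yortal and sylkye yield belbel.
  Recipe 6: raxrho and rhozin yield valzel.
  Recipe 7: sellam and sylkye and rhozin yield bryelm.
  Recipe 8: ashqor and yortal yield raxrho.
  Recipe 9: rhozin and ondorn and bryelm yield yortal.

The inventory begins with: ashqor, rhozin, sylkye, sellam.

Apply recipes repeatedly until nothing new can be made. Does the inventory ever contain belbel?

belbel would need yortal and sylkye (Recipe 5), but yortal is never obtained.

No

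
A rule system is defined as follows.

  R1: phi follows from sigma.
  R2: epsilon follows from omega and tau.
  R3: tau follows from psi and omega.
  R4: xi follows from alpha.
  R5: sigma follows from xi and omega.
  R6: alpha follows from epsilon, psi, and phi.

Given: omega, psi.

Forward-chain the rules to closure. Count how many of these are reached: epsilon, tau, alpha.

From psi and omega, R3 gives tau.
omega and tau hold, so epsilon follows (R2).
epsilon: reached.
tau: reached.
alpha would need epsilon, psi, and phi (R6), but phi is never established.
Reached: epsilon and tau — 2 of the 3.

2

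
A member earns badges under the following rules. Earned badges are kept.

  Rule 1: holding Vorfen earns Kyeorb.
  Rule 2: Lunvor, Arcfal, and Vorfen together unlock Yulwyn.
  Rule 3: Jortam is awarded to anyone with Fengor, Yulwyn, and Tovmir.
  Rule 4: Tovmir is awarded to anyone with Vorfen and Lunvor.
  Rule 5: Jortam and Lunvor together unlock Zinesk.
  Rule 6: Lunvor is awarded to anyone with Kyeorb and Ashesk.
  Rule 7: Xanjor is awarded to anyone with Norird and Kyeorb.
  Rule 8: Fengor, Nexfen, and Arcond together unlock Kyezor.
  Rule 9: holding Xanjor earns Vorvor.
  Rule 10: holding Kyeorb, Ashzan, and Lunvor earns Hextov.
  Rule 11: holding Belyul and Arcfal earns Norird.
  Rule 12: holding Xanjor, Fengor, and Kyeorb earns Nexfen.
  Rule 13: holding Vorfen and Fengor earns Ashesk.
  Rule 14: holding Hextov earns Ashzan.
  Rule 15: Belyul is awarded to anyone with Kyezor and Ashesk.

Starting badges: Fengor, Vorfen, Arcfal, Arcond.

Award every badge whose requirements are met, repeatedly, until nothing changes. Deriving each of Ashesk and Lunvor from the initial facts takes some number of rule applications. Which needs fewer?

Ashesk

Ashesk: With Vorfen and Fengor, Ashesk is earned (Rule 13). [1 rule application]
Lunvor: With Vorfen and Fengor, Ashesk is earned (Rule 13). With Vorfen, Kyeorb is earned (Rule 1). With Kyeorb and Ashesk, Lunvor is earned (Rule 6). [3 rule applications]
Ashesk needs fewer.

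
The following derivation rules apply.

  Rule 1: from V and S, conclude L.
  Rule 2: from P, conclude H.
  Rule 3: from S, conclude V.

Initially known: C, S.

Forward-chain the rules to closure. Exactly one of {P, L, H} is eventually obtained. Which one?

From S, Rule 3 gives V.
From V and S, Rule 1 gives L.
No rule produces P, and it is not given. H would need P (Rule 2), but P is never established.

L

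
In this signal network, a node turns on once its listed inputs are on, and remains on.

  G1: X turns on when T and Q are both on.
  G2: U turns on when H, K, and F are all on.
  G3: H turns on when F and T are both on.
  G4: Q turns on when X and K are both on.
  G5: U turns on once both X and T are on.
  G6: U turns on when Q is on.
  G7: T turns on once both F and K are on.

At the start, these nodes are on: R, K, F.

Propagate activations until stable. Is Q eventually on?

No

Q would need X and K (G4), but X never turns on.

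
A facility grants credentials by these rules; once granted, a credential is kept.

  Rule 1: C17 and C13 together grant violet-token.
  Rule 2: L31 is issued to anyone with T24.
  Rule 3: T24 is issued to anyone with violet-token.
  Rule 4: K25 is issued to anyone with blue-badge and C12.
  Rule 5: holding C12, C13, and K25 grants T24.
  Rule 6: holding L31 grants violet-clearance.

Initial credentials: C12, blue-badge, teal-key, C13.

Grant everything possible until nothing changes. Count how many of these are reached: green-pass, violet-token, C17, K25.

1

Holding blue-badge and C12 grants K25 (Rule 4).
No rule produces green-pass, and it is not given.
violet-token would need C17 and C13 (Rule 1), but C17 is never granted.
No rule produces C17, and it is not given.
K25: reached.
Reached: K25 — 1 of the 4.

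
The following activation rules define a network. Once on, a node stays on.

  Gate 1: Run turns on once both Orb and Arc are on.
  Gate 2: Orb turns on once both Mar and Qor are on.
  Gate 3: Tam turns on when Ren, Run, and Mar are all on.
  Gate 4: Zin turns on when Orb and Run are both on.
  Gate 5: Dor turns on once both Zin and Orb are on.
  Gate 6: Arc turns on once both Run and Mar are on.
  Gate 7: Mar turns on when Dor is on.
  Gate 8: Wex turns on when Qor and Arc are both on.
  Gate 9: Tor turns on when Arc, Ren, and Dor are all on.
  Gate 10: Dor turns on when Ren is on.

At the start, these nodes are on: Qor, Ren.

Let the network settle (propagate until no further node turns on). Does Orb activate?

Ren is on, so Dor turns on (Gate 10).
Gate 7: Dor on → Mar on.
Gate 2: Mar and Qor on → Orb on.

Yes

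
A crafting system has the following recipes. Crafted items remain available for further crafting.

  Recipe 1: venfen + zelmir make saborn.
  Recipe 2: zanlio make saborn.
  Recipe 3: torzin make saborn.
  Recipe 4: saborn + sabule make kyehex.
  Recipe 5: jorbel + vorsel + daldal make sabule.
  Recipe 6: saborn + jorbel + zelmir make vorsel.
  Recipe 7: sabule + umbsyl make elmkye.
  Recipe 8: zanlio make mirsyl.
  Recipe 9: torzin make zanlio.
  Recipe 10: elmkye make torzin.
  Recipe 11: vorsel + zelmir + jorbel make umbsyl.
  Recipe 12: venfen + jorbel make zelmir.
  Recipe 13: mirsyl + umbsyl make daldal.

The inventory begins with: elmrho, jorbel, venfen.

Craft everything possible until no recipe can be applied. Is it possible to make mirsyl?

No

mirsyl would need zanlio (Recipe 8), but zanlio is never obtained.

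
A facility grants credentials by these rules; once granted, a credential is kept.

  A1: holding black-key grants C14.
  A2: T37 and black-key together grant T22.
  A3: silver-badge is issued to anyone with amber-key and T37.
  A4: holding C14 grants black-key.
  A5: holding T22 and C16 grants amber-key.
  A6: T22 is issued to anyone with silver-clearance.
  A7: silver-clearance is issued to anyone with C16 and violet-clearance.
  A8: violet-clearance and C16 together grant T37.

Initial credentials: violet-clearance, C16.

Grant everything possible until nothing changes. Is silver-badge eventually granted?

Yes

Holding C16 and violet-clearance grants silver-clearance (A7).
Holding violet-clearance and C16 grants T37 (A8).
Holding silver-clearance grants T22 (A6).
Holding T22 and C16 grants amber-key (A5).
Holding amber-key and T37 grants silver-badge (A3).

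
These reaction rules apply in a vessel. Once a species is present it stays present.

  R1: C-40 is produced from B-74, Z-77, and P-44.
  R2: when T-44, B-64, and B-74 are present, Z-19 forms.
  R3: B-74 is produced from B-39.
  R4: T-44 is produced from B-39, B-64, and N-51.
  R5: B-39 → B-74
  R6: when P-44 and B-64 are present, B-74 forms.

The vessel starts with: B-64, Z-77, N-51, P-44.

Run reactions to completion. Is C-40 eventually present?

P-44 and B-64 present → B-74 forms (R6).
B-74, Z-77, and P-44 present → C-40 forms (R1).

Yes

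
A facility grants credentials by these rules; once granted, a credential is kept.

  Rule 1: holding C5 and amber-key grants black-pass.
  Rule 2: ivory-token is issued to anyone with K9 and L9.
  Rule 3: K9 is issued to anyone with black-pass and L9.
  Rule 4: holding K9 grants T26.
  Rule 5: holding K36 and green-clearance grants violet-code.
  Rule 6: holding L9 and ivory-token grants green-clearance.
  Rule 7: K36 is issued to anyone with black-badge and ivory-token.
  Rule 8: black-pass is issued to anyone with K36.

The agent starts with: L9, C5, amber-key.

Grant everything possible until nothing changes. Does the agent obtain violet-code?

No

violet-code would need K36 and green-clearance (Rule 5), but K36 is never granted.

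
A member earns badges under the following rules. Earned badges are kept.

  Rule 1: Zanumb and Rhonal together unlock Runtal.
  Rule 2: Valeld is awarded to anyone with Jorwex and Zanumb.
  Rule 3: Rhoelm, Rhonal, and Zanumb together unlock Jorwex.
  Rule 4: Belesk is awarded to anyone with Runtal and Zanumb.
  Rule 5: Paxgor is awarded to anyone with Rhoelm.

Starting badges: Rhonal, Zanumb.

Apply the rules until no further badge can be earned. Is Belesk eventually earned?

Yes

With Zanumb and Rhonal, Runtal is earned (Rule 1).
With Runtal and Zanumb, Belesk is earned (Rule 4).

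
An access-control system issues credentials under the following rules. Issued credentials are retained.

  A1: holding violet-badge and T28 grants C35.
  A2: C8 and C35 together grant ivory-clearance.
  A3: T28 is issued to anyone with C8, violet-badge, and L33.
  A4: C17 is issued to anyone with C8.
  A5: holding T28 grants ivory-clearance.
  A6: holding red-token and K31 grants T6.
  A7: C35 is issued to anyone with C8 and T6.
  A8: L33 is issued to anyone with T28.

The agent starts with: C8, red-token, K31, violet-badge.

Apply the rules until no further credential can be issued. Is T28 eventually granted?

T28 would need C8, violet-badge, and L33 (A3), but L33 is never granted.

No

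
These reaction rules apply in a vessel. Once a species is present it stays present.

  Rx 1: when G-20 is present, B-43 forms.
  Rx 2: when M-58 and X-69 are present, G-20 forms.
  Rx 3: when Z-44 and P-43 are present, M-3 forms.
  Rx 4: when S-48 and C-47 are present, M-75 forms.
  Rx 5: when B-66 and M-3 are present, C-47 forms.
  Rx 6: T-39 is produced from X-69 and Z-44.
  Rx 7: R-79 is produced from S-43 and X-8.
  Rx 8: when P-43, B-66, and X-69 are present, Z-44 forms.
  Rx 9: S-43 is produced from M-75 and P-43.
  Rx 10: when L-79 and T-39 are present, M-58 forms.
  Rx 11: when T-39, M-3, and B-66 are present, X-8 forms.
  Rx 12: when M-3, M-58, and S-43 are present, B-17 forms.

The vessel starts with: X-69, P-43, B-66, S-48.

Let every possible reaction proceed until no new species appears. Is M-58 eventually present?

No

M-58 would need L-79 and T-39 (Rx 10), but L-79 never forms.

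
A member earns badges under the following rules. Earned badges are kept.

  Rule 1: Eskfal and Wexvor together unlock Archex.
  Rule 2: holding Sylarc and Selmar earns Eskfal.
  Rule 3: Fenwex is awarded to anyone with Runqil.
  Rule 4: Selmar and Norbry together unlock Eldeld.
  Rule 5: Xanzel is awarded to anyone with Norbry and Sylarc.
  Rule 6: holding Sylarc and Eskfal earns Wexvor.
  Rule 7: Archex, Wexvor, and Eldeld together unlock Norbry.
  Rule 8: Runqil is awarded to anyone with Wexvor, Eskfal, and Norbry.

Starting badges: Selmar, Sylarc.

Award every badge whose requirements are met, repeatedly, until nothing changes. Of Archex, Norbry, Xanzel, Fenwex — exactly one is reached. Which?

With Sylarc and Selmar, Eskfal is earned (Rule 2).
With Sylarc and Eskfal, Wexvor is earned (Rule 6).
With Eskfal and Wexvor, Archex is earned (Rule 1).
Fenwex would need Runqil (Rule 3), but Runqil is never earned. Norbry would need Archex, Wexvor, and Eldeld (Rule 7), but Eldeld is never earned. Xanzel would need Norbry and Sylarc (Rule 5), but Norbry is never earned.

Archex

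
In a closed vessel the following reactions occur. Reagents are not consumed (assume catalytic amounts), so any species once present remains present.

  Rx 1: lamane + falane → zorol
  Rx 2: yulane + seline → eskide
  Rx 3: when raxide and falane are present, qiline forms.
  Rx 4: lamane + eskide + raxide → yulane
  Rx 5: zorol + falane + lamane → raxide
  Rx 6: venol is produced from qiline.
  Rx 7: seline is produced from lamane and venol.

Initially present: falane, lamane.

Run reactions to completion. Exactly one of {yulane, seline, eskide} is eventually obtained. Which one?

lamane and falane present → zorol forms (Rx 1).
zorol, falane, and lamane present → raxide forms (Rx 5).
raxide and falane present → qiline forms (Rx 3).
qiline present → venol forms (Rx 6).
lamane and venol present → seline forms (Rx 7).
eskide would need yulane and seline (Rx 2), but yulane never forms. yulane would need lamane, eskide, and raxide (Rx 4), but eskide never forms.

seline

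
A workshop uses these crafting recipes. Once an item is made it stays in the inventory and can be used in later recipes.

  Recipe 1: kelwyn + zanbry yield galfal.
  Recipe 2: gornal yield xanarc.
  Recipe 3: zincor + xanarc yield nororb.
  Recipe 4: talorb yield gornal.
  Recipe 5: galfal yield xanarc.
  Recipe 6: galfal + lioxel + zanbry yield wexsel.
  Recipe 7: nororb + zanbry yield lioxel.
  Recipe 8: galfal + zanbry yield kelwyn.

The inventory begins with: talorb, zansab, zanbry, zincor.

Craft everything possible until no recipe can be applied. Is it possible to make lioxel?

Yes

talorb → gornal (Recipe 4).
gornal → xanarc (Recipe 2).
Using Recipe 3, zincor and xanarc make nororb.
nororb + zanbry → lioxel (Recipe 7).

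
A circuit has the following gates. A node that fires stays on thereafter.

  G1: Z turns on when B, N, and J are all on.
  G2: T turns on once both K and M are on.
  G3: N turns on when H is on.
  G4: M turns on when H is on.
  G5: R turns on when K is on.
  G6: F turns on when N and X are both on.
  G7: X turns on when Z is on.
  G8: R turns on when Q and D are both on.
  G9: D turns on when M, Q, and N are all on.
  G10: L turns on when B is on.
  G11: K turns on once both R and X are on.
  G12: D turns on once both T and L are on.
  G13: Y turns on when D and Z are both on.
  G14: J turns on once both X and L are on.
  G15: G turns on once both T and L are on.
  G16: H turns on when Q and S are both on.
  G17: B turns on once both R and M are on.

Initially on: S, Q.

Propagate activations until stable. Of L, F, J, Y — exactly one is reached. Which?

L

G16: Q and S on → H on.
H is on, so N turns on (G3).
H is on, so M turns on (G4).
M, Q, and N are on, so D turns on (G9).
Q and D are on, so R turns on (G8).
G17: R and M on → B on.
G10: B on → L on.
Y would need D and Z (G13), but Z never turns on. F would need N and X (G6), but X never turns on. J would need X and L (G14), but X never turns on.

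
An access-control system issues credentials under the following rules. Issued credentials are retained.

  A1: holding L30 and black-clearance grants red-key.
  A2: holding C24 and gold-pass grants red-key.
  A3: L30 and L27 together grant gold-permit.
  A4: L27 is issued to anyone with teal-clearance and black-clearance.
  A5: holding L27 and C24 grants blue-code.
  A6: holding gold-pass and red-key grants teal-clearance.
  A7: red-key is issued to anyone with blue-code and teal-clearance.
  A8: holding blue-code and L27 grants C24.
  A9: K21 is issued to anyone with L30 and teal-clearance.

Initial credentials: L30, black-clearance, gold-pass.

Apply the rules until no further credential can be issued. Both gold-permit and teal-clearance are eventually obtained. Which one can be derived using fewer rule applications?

teal-clearance: Holding L30 and black-clearance grants red-key (A1). Holding gold-pass and red-key grants teal-clearance (A6). [2 rule applications]
gold-permit: Holding L30 and black-clearance grants red-key (A1). Holding gold-pass and red-key grants teal-clearance (A6). Holding teal-clearance and black-clearance grants L27 (A4). Holding L30 and L27 grants gold-permit (A3). [4 rule applications]
teal-clearance needs fewer.

teal-clearance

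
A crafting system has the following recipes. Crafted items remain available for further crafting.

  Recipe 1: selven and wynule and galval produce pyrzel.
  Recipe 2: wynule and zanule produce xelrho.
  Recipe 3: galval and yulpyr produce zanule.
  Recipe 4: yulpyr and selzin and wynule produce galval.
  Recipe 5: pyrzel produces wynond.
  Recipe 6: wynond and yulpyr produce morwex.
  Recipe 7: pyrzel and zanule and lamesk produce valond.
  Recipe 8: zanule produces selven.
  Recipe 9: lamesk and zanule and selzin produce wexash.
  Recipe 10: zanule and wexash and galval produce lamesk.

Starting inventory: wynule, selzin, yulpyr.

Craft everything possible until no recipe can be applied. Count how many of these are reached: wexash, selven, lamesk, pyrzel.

2

yulpyr and selzin and wynule → galval (Recipe 4).
galval and yulpyr → zanule (Recipe 3).
Using Recipe 8, zanule makes selven.
Using Recipe 1, selven, wynule, and galval make pyrzel.
wexash would need lamesk, zanule, and selzin (Recipe 9), but lamesk is never obtained.
selven: reached.
lamesk would need zanule, wexash, and galval (Recipe 10), but wexash is never obtained.
pyrzel: reached.
Reached: selven and pyrzel — 2 of the 4.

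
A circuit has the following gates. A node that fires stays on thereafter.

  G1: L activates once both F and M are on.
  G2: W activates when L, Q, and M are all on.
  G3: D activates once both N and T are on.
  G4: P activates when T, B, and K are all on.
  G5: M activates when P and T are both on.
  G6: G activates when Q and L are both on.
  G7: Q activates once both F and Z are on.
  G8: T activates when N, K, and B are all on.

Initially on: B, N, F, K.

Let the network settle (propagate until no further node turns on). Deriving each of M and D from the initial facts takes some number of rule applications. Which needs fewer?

D: N, K, and B are on, so T activates (G8). N and T are on, so D activates (G3). [2 rule applications]
M: G8: N, K, and B on → T on. G4: T, B, and K on → P on. G5: P and T on → M on. [3 rule applications]
D needs fewer.

D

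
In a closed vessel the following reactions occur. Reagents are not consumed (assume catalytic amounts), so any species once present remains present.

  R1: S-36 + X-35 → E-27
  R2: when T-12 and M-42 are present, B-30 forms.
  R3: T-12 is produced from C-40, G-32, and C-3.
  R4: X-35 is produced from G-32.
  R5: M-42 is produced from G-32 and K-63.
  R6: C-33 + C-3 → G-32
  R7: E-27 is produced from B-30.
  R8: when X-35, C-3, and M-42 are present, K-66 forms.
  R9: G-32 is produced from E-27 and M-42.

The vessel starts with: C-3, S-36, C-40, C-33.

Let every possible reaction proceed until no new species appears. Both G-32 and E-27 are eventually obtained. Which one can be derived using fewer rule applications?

G-32

G-32: C-33 and C-3 present → G-32 forms (R6). [1 rule application]
E-27: C-33 and C-3 present → G-32 forms (R6). G-32 present → X-35 forms (R4). S-36 and X-35 present → E-27 forms (R1). [3 rule applications]
G-32 needs fewer.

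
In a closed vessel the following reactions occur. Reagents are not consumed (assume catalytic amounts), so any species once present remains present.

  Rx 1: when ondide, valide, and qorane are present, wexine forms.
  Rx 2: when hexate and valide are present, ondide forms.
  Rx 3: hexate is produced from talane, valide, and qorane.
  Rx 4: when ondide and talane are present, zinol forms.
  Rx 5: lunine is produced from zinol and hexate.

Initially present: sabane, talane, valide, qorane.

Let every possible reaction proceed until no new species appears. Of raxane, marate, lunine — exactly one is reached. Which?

talane, valide, and qorane present → hexate forms (Rx 3).
hexate and valide present → ondide forms (Rx 2).
ondide and talane present → zinol forms (Rx 4).
zinol and hexate present → lunine forms (Rx 5).
No rule produces raxane, and it is not given. No rule produces marate, and it is not given.

lunine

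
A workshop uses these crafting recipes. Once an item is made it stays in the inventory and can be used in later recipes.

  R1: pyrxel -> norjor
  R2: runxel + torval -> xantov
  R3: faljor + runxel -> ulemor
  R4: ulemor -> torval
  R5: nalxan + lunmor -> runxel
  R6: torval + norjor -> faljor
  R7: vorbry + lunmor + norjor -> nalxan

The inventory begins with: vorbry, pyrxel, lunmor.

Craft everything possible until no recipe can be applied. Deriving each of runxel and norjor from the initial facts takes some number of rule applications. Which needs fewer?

norjor

norjor: pyrxel -> norjor (R1). [1 rule application]
runxel: Using R1, pyrxel makes norjor. vorbry + lunmor + norjor -> nalxan (R7). Using R5, nalxan and lunmor make runxel. [3 rule applications]
norjor needs fewer.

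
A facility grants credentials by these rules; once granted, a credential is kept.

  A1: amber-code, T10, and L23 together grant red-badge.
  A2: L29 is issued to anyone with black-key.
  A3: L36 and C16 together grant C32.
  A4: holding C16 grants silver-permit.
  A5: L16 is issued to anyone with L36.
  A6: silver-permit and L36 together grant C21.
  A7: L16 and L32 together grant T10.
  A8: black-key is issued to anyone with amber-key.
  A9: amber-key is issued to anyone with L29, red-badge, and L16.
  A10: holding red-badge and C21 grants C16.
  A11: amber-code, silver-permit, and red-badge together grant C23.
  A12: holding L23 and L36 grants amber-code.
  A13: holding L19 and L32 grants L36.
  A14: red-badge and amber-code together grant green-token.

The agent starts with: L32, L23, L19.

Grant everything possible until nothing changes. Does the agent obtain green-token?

Holding L19 and L32 grants L36 (A13).
Holding L23 and L36 grants amber-code (A12).
Holding L36 grants L16 (A5).
Holding L16 and L32 grants T10 (A7).
Holding amber-code, T10, and L23 grants red-badge (A1).
Holding red-badge and amber-code grants green-token (A14).

Yes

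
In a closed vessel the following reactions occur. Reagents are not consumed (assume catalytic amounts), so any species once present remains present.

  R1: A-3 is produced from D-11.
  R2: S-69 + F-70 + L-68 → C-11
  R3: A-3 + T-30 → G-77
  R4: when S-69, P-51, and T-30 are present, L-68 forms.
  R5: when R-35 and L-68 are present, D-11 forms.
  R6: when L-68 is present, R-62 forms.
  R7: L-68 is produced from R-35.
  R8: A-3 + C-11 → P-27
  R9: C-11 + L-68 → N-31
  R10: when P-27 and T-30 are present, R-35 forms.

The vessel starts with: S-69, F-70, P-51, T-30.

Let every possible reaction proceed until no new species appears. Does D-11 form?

D-11 would need R-35 and L-68 (R5), but R-35 never forms.

No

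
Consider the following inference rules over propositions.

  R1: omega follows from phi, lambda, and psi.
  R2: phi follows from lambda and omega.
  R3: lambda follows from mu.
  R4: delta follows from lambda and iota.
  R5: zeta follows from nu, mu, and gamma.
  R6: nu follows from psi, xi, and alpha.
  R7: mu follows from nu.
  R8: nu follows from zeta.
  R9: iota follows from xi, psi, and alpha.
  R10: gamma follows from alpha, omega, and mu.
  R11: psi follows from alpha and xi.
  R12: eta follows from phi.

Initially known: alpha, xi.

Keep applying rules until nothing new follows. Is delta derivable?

alpha and xi hold, so psi follows (R11).
From xi, psi, and alpha, R9 gives iota.
From psi, xi, and alpha, R6 gives nu.
nu holds, so mu follows (R7).
From mu, R3 gives lambda.
lambda and iota hold, so delta follows (R4).

Yes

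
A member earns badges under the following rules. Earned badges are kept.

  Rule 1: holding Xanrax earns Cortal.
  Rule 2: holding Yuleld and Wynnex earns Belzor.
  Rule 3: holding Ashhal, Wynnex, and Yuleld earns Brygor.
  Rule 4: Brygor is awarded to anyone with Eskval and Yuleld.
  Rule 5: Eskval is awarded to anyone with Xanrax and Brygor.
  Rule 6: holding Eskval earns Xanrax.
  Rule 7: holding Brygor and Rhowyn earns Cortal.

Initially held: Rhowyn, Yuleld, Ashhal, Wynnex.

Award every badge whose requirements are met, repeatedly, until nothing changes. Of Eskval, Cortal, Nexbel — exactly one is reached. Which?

Cortal

With Ashhal, Wynnex, and Yuleld, Brygor is earned (Rule 3).
With Brygor and Rhowyn, Cortal is earned (Rule 7).
No rule produces Nexbel, and it is not given. Eskval would need Xanrax and Brygor (Rule 5), but Xanrax is never earned.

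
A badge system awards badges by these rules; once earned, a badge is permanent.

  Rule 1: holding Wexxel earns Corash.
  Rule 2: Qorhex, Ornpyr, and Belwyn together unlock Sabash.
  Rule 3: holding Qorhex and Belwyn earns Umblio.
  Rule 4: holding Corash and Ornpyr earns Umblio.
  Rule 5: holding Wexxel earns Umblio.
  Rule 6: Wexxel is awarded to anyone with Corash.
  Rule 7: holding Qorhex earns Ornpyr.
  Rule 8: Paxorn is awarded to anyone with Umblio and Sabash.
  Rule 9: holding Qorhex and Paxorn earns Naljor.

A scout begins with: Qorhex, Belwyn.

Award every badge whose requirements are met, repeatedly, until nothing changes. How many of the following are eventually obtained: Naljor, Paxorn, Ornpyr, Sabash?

With Qorhex, Ornpyr is earned (Rule 7).
With Qorhex and Belwyn, Umblio is earned (Rule 3).
With Qorhex, Ornpyr, and Belwyn, Sabash is earned (Rule 2).
With Umblio and Sabash, Paxorn is earned (Rule 8).
With Qorhex and Paxorn, Naljor is earned (Rule 9).
Naljor: reached.
Paxorn: reached.
Ornpyr: reached.
Sabash: reached.
All 4 are reached.

4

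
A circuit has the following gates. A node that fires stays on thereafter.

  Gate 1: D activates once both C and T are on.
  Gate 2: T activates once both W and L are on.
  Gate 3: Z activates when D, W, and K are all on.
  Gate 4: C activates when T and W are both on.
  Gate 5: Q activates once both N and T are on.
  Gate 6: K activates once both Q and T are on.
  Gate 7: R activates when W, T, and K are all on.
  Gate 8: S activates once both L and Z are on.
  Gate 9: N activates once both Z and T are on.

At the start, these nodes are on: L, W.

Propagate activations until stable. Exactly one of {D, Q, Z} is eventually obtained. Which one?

W and L are on, so T activates (Gate 2).
Gate 4: T and W on → C on.
C and T are on, so D activates (Gate 1).
Z would need D, W, and K (Gate 3), but K never turns on. Q would need N and T (Gate 5), but N never turns on.

D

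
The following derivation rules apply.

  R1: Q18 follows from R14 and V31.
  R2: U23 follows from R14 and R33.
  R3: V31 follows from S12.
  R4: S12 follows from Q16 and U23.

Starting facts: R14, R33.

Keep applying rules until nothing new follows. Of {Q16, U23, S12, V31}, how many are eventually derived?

From R14 and R33, R2 gives U23.
No rule produces Q16, and it is not given.
U23: reached.
S12 would need Q16 and U23 (R4), but Q16 is never established.
V31 would need S12 (R3), but S12 is never established.
Reached: U23 — 1 of the 4.

1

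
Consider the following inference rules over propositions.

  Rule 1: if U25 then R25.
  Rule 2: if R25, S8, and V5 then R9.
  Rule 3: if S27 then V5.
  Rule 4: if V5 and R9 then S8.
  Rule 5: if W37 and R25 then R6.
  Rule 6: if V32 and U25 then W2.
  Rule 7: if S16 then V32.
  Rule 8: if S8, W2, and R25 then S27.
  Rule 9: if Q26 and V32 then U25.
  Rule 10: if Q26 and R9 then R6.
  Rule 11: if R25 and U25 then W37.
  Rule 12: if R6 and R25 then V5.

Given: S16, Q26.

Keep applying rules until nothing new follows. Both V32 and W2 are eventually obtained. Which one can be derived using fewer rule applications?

V32: S16 holds, so V32 follows (Rule 7). [1 rule application]
W2: S16 holds, so V32 follows (Rule 7). Q26 and V32 hold, so U25 follows (Rule 9). From V32 and U25, Rule 6 gives W2. [3 rule applications]
V32 needs fewer.

V32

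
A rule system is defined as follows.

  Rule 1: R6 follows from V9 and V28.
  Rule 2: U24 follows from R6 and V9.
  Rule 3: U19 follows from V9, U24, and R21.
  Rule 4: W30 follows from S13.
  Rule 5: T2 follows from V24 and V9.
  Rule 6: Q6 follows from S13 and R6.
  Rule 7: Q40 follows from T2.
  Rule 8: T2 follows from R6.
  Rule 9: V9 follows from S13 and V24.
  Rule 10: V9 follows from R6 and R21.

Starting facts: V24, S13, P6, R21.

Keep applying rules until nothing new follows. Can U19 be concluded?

No

U19 would need V9, U24, and R21 (Rule 3), but U24 is never established.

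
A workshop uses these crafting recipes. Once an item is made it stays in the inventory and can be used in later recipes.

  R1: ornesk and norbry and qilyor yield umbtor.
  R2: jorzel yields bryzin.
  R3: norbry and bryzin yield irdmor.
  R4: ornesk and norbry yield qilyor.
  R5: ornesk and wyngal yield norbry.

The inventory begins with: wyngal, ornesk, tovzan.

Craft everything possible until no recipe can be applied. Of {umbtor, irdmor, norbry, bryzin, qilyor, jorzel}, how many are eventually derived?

ornesk and wyngal → norbry (R5).
ornesk and norbry → qilyor (R4).
Using R1, ornesk, norbry, and qilyor make umbtor.
umbtor: reached.
irdmor would need norbry and bryzin (R3), but bryzin is never obtained.
norbry: reached.
bryzin would need jorzel (R2), but jorzel is never obtained.
qilyor: reached.
No rule produces jorzel, and it is not given.
Reached: umbtor, norbry, and qilyor — 3 of the 6.

3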